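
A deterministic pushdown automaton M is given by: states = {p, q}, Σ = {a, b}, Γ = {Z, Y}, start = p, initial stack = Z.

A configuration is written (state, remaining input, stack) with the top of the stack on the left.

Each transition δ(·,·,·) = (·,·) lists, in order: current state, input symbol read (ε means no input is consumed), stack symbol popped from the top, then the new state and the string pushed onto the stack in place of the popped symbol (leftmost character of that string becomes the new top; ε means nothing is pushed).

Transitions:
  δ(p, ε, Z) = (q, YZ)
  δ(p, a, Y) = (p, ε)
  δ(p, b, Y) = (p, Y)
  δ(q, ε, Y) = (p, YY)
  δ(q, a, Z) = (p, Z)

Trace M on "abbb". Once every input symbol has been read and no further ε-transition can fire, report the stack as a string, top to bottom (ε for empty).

(p, abbb, Z)
  ε-move, top Z: go to q, push YZ → (q, abbb, YZ)
  ε-move, top Y: go to p, push YY → (p, abbb, YYZ)
  read a, top Y: go to p, push ε → (p, bbb, YZ)
  read b, top Y: go to p, push Y → (p, bb, YZ)
  read b, top Y: go to p, push Y → (p, b, YZ)
  read b, top Y: go to p, push Y → (p, ε, YZ)
All input consumed in state p with stack YZ.

YZ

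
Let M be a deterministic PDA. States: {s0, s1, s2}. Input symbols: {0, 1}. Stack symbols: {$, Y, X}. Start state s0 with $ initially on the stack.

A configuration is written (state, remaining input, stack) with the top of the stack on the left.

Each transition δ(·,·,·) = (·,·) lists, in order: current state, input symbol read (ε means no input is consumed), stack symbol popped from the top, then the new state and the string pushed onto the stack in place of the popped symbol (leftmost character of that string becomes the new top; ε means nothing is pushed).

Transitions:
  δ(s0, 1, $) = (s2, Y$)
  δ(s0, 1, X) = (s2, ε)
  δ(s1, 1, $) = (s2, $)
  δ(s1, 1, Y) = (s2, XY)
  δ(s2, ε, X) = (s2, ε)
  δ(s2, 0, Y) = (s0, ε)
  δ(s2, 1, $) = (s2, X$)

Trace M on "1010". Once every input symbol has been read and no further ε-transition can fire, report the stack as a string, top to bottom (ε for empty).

(s0, 1010, $) ⊢ (s2, 010, Y$) ⊢ (s0, 10, $) ⊢ (s2, 0, Y$) ⊢ (s0, ε, $)
All input consumed in state s0 with stack $.

$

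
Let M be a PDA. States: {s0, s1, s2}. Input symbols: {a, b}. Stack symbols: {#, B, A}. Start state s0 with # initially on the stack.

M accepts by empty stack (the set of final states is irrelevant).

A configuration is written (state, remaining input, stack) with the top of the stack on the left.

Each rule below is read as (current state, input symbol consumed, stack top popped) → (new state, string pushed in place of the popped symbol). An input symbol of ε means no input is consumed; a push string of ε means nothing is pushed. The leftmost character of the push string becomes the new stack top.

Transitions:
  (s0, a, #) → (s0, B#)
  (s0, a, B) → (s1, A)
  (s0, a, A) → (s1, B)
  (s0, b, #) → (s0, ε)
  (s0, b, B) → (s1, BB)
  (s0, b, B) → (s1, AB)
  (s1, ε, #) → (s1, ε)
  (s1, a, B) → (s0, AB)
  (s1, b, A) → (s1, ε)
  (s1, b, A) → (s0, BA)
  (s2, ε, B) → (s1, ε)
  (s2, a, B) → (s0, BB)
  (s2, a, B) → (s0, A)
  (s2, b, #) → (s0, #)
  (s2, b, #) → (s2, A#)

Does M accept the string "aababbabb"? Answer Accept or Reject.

Accept

One accepting computation: (s0, aababbabb, #) ⊢ (s0, ababbabb, B#) ⊢ (s1, babbabb, A#) ⊢ (s0, abbabb, BA#) ⊢ (s1, bbabb, AA#) ⊢ (s1, babb, A#) ⊢ (s0, abb, BA#) ⊢ (s1, bb, AA#) ⊢ (s1, b, A#) ⊢ (s1, ε, #) ⊢ (s1, ε, ε)
All input consumed and the stack is empty.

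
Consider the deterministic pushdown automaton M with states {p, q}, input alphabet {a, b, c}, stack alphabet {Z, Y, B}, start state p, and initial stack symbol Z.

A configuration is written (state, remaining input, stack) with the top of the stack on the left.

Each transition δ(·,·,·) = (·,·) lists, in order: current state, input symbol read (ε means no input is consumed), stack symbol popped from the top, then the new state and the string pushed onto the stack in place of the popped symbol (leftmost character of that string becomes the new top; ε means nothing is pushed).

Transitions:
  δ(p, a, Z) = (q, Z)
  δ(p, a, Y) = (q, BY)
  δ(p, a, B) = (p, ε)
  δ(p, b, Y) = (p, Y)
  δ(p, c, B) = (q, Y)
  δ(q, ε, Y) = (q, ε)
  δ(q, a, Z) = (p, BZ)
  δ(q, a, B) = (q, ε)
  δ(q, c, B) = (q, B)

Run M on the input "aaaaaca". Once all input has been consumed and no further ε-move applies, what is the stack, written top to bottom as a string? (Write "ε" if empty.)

(p, aaaaaca, Z)
  read a, top Z: go to q, push Z → (q, aaaaca, Z)
  read a, top Z: go to p, push BZ → (p, aaaca, BZ)
  read a, top B: go to p, push ε → (p, aaca, Z)
  read a, top Z: go to q, push Z → (q, aca, Z)
  read a, top Z: go to p, push BZ → (p, ca, BZ)
  read c, top B: go to q, push Y → (q, a, YZ)
  ε-move, top Y: go to q, push ε → (q, a, Z)
  read a, top Z: go to p, push BZ → (p, ε, BZ)
All input consumed in state p with stack BZ.

BZ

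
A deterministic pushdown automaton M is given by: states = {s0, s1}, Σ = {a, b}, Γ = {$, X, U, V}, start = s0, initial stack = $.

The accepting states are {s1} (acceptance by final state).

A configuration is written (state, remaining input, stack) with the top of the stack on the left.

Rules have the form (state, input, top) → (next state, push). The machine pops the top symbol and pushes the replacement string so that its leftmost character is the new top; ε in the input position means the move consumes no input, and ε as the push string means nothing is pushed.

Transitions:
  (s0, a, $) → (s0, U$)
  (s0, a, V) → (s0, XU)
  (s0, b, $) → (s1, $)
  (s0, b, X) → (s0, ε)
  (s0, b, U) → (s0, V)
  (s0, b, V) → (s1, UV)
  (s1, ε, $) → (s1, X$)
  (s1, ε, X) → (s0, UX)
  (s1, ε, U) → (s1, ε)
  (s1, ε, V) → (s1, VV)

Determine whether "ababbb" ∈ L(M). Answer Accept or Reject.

(s0, ababbb, $)
  read a, top $: go to s0, push U$ → (s0, babbb, U$)
  read b, top U: go to s0, push V → (s0, abbb, V$)
  read a, top V: go to s0, push XU → (s0, bbb, XU$)
  read b, top X: go to s0, push ε → (s0, bb, U$)
  read b, top U: go to s0, push V → (s0, b, V$)
  read b, top V: go to s1, push UV → (s1, ε, UV$)
All input consumed; state s1 ∈ F.

Accept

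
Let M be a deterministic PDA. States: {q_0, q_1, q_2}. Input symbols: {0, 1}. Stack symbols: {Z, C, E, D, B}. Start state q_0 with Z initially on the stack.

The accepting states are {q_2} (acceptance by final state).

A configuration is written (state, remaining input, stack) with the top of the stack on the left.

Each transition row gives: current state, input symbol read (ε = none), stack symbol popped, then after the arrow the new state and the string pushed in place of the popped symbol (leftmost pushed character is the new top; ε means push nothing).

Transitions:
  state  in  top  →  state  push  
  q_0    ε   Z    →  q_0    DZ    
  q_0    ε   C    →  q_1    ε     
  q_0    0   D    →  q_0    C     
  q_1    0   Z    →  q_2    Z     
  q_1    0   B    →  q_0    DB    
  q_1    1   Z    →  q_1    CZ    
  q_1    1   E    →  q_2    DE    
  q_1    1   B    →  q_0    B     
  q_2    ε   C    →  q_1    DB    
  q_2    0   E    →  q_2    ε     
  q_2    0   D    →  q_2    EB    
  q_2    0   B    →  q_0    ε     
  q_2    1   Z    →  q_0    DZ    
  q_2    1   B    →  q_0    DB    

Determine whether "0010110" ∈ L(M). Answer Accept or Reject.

Reject

(q_0, 0010110, Z)
  ε-move, top Z: go to q_0, push DZ → (q_0, 0010110, DZ)
  read 0, top D: go to q_0, push C → (q_0, 010110, CZ)
  ε-move, top C: go to q_1, push ε → (q_1, 010110, Z)
  read 0, top Z: go to q_2, push Z → (q_2, 10110, Z)
  read 1, top Z: go to q_0, push DZ → (q_0, 0110, DZ)
  read 0, top D: go to q_0, push C → (q_0, 110, CZ)
  ε-move, top C: go to q_1, push ε → (q_1, 110, Z)
  read 1, top Z: go to q_1, push CZ → (q_1, 10, CZ)
No transition applies at (q_1, 10, CZ); input not fully consumed.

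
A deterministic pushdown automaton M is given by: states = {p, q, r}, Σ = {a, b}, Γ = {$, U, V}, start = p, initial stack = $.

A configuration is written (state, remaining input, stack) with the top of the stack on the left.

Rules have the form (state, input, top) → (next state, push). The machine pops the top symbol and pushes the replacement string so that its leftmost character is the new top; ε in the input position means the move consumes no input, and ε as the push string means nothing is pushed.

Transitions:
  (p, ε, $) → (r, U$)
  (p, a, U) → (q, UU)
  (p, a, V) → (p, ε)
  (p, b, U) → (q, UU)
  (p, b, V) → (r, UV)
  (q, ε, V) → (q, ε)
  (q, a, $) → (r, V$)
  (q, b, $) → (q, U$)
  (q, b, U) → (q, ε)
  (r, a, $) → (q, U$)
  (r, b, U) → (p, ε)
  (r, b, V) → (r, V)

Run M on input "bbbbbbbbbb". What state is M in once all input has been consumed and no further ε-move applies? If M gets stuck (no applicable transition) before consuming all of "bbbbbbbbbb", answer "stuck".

(p, bbbbbbbbbb, $)
  ε-move, top $: go to r, push U$ → (r, bbbbbbbbbb, U$)
  read b, top U: go to p, push ε → (p, bbbbbbbbb, $)
  ε-move, top $: go to r, push U$ → (r, bbbbbbbbb, U$)
  read b, top U: go to p, push ε → (p, bbbbbbbb, $)
  ε-move, top $: go to r, push U$ → (r, bbbbbbbb, U$)
  read b, top U: go to p, push ε → (p, bbbbbbb, $)
  ε-move, top $: go to r, push U$ → (r, bbbbbbb, U$)
  read b, top U: go to p, push ε → (p, bbbbbb, $)
  ε-move, top $: go to r, push U$ → (r, bbbbbb, U$)
  read b, top U: go to p, push ε → (p, bbbbb, $)
  ε-move, top $: go to r, push U$ → (r, bbbbb, U$)
  read b, top U: go to p, push ε → (p, bbbb, $)
  ε-move, top $: go to r, push U$ → (r, bbbb, U$)
  read b, top U: go to p, push ε → (p, bbb, $)
  ε-move, top $: go to r, push U$ → (r, bbb, U$)
  read b, top U: go to p, push ε → (p, bb, $)
  ε-move, top $: go to r, push U$ → (r, bb, U$)
  read b, top U: go to p, push ε → (p, b, $)
  ε-move, top $: go to r, push U$ → (r, b, U$)
  read b, top U: go to p, push ε → (p, ε, $)
  ε-move, top $: go to r, push U$ → (r, ε, U$)
All input consumed; M is in state r.

r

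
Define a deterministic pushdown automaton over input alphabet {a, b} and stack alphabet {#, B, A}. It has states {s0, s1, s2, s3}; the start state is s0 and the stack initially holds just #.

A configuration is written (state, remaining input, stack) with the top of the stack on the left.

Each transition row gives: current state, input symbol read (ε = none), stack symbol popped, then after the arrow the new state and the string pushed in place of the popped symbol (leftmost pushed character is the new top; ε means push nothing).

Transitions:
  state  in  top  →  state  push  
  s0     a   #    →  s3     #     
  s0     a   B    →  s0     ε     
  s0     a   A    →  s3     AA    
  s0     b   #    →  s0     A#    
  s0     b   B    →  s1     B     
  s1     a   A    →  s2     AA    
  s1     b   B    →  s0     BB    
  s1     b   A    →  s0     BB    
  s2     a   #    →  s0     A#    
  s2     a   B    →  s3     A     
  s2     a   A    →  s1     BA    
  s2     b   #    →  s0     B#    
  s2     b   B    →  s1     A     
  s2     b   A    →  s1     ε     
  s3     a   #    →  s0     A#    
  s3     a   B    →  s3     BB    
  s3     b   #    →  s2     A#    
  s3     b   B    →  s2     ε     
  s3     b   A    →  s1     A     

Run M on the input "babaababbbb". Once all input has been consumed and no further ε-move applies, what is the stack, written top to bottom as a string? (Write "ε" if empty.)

(s0, babaababbbb, #) ⊢ (s0, abaababbbb, A#) ⊢ (s3, baababbbb, AA#) ⊢ (s1, aababbbb, AA#) ⊢ (s2, ababbbb, AAA#) ⊢ (s1, babbbb, BAAA#) ⊢ (s0, abbbb, BBAAA#) ⊢ (s0, bbbb, BAAA#) ⊢ (s1, bbb, BAAA#) ⊢ (s0, bb, BBAAA#) ⊢ (s1, b, BBAAA#) ⊢ (s0, ε, BBBAAA#)
All input consumed in state s0 with stack BBBAAA#.

BBBAAA#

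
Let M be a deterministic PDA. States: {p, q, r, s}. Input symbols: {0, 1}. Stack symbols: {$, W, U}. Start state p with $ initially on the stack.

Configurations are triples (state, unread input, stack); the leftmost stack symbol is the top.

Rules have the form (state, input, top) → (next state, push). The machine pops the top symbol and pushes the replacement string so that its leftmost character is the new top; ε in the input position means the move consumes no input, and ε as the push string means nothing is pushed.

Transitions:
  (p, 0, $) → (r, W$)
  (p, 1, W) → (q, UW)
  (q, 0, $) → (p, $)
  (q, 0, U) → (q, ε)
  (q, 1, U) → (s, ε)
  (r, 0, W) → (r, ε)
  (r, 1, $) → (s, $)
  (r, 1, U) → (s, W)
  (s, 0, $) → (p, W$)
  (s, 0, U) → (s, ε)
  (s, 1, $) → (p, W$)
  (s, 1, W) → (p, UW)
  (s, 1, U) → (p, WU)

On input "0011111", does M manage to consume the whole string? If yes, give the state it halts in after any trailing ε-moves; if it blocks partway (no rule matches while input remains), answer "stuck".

p

(p, 0011111, $)
  read 0, top $: go to r, push W$ → (r, 011111, W$)
  read 0, top W: go to r, push ε → (r, 11111, $)
  read 1, top $: go to s, push $ → (s, 1111, $)
  read 1, top $: go to p, push W$ → (p, 111, W$)
  read 1, top W: go to q, push UW → (q, 11, UW$)
  read 1, top U: go to s, push ε → (s, 1, W$)
  read 1, top W: go to p, push UW → (p, ε, UW$)
All input consumed; M is in state p.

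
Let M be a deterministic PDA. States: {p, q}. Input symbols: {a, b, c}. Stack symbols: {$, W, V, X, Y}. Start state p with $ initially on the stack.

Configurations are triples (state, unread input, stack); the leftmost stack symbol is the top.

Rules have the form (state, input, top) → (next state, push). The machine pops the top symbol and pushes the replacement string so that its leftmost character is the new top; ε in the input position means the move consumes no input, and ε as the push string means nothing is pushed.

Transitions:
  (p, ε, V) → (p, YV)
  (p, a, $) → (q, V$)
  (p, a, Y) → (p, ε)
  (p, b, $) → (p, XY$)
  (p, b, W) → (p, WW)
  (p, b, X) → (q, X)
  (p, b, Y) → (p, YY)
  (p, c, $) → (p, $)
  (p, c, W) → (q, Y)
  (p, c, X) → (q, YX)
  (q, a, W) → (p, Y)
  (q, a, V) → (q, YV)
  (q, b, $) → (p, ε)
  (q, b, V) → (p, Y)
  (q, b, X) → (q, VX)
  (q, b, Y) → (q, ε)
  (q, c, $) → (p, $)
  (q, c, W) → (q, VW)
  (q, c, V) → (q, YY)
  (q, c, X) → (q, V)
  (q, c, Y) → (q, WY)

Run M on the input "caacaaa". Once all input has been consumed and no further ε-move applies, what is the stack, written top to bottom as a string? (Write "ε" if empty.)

(p, caacaaa, $) ⊢ (p, aacaaa, $) ⊢ (q, acaaa, V$) ⊢ (q, caaa, YV$) ⊢ (q, aaa, WYV$) ⊢ (p, aa, YYV$) ⊢ (p, a, YV$) ⊢ (p, ε, V$) ⊢ (p, ε, YV$)
All input consumed in state p with stack YV$.

YV$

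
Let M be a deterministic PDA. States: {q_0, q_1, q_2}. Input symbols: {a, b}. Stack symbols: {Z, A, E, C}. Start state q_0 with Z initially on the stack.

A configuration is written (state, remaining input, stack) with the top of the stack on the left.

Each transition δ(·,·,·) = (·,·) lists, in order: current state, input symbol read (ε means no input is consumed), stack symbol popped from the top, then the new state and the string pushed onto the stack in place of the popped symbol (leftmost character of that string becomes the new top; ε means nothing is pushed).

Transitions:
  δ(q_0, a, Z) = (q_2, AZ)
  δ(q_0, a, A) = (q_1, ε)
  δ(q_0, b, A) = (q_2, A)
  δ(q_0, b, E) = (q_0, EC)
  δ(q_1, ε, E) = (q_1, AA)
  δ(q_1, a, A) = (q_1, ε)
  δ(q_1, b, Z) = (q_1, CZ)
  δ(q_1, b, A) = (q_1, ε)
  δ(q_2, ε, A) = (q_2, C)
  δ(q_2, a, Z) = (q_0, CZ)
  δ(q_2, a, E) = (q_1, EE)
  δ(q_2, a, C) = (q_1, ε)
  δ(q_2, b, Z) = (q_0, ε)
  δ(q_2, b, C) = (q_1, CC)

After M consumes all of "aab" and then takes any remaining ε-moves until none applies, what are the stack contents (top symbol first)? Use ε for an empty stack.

(q_0, aab, Z)
  read a, top Z: go to q_2, push AZ → (q_2, ab, AZ)
  ε-move, top A: go to q_2, push C → (q_2, ab, CZ)
  read a, top C: go to q_1, push ε → (q_1, b, Z)
  read b, top Z: go to q_1, push CZ → (q_1, ε, CZ)
All input consumed in state q_1 with stack CZ.

CZ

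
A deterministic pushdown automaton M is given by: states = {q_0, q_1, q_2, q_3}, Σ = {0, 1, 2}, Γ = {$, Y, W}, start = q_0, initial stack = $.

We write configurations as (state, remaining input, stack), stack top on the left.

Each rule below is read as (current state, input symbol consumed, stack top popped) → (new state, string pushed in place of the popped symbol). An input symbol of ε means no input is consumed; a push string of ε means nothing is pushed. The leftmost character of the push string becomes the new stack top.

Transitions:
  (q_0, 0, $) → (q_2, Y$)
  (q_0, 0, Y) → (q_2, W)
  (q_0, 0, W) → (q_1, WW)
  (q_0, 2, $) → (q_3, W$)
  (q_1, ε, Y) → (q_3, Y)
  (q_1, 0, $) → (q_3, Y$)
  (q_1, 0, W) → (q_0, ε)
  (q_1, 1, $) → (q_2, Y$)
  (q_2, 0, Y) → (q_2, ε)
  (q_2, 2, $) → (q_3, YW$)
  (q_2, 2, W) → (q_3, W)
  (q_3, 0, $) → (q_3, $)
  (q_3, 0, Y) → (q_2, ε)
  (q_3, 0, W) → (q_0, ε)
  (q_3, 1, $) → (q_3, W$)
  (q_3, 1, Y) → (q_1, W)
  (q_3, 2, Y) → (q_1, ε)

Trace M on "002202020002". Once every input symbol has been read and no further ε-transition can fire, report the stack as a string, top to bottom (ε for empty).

YW$

(q_0, 002202020002, $)
  read 0, top $: go to q_2, push Y$ → (q_2, 02202020002, Y$)
  read 0, top Y: go to q_2, push ε → (q_2, 2202020002, $)
  read 2, top $: go to q_3, push YW$ → (q_3, 202020002, YW$)
  read 2, top Y: go to q_1, push ε → (q_1, 02020002, W$)
  read 0, top W: go to q_0, push ε → (q_0, 2020002, $)
  read 2, top $: go to q_3, push W$ → (q_3, 020002, W$)
  read 0, top W: go to q_0, push ε → (q_0, 20002, $)
  read 2, top $: go to q_3, push W$ → (q_3, 0002, W$)
  read 0, top W: go to q_0, push ε → (q_0, 002, $)
  read 0, top $: go to q_2, push Y$ → (q_2, 02, Y$)
  read 0, top Y: go to q_2, push ε → (q_2, 2, $)
  read 2, top $: go to q_3, push YW$ → (q_3, ε, YW$)
All input consumed in state q_3 with stack YW$.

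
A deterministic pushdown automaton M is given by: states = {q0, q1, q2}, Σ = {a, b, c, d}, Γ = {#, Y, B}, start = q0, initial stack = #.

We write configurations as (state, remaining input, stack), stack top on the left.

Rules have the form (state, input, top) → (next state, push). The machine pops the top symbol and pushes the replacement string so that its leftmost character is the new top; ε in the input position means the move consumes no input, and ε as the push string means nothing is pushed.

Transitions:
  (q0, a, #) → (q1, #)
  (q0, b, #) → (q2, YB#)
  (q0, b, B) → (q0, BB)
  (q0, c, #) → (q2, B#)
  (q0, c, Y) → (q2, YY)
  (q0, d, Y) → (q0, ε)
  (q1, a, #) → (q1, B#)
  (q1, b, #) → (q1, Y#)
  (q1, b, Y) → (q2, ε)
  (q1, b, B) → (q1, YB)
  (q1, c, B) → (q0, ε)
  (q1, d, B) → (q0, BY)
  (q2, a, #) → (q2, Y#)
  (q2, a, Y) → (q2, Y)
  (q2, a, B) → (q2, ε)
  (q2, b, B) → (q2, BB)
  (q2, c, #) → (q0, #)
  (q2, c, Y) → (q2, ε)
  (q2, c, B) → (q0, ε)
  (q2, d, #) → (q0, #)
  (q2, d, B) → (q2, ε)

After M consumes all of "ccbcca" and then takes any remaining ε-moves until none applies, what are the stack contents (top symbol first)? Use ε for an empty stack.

(q0, ccbcca, #)
  read c, top #: go to q2, push B# → (q2, cbcca, B#)
  read c, top B: go to q0, push ε → (q0, bcca, #)
  read b, top #: go to q2, push YB# → (q2, cca, YB#)
  read c, top Y: go to q2, push ε → (q2, ca, B#)
  read c, top B: go to q0, push ε → (q0, a, #)
  read a, top #: go to q1, push # → (q1, ε, #)
All input consumed in state q1 with stack #.

#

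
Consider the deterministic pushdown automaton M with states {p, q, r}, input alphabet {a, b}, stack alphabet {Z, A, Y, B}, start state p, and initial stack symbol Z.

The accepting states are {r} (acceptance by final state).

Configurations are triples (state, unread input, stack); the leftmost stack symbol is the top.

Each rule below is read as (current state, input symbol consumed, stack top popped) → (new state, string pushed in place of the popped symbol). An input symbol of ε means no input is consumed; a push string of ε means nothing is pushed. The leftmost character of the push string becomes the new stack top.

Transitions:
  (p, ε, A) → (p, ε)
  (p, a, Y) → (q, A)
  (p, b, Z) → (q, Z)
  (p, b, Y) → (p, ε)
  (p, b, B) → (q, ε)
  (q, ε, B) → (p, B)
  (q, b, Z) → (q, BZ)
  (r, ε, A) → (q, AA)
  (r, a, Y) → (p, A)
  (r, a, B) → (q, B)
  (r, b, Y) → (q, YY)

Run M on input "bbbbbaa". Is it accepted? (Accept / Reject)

Reject

(p, bbbbbaa, Z)
  read b, top Z: go to q, push Z → (q, bbbbaa, Z)
  read b, top Z: go to q, push BZ → (q, bbbaa, BZ)
  ε-move, top B: go to p, push B → (p, bbbaa, BZ)
  read b, top B: go to q, push ε → (q, bbaa, Z)
  read b, top Z: go to q, push BZ → (q, baa, BZ)
  ε-move, top B: go to p, push B → (p, baa, BZ)
  read b, top B: go to q, push ε → (q, aa, Z)
No transition applies at (q, aa, Z); input not fully consumed.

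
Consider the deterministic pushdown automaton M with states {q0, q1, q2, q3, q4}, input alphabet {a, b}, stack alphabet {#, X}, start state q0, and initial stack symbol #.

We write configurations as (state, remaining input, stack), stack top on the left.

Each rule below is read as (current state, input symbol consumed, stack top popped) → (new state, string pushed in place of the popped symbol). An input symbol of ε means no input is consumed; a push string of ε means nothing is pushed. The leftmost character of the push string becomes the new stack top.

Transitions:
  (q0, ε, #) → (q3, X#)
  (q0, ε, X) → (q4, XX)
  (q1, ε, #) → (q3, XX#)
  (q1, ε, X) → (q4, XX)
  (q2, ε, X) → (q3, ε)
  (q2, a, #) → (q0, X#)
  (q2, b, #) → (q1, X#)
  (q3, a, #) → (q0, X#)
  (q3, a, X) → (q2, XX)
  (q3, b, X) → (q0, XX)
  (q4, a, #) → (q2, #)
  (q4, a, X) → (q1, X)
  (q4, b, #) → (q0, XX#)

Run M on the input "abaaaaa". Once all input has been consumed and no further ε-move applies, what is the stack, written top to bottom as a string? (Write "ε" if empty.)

XXXXXXXX#

(q0, abaaaaa, #) ⊢ (q3, abaaaaa, X#) ⊢ (q2, baaaaa, XX#) ⊢ (q3, baaaaa, X#) ⊢ (q0, aaaaa, XX#) ⊢ (q4, aaaaa, XXX#) ⊢ (q1, aaaa, XXX#) ⊢ (q4, aaaa, XXXX#) ⊢ (q1, aaa, XXXX#) ⊢ (q4, aaa, XXXXX#) ⊢ (q1, aa, XXXXX#) ⊢ (q4, aa, XXXXXX#) ⊢ (q1, a, XXXXXX#) ⊢ (q4, a, XXXXXXX#) ⊢ (q1, ε, XXXXXXX#) ⊢ (q4, ε, XXXXXXXX#)
All input consumed in state q4 with stack XXXXXXXX#.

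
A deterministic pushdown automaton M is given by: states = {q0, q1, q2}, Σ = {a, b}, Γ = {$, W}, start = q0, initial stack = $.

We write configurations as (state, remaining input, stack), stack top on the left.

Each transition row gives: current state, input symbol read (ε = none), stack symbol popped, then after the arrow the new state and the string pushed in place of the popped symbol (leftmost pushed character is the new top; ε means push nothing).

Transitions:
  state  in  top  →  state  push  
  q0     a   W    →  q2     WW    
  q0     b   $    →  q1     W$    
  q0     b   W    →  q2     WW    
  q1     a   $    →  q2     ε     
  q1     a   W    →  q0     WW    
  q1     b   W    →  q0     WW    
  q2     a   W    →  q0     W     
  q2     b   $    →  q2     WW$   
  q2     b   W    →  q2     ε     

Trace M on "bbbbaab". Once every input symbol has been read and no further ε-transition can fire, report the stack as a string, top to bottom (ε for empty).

(q0, bbbbaab, $)
  read b, top $: go to q1, push W$ → (q1, bbbaab, W$)
  read b, top W: go to q0, push WW → (q0, bbaab, WW$)
  read b, top W: go to q2, push WW → (q2, baab, WWW$)
  read b, top W: go to q2, push ε → (q2, aab, WW$)
  read a, top W: go to q0, push W → (q0, ab, WW$)
  read a, top W: go to q2, push WW → (q2, b, WWW$)
  read b, top W: go to q2, push ε → (q2, ε, WW$)
All input consumed in state q2 with stack WW$.

WW$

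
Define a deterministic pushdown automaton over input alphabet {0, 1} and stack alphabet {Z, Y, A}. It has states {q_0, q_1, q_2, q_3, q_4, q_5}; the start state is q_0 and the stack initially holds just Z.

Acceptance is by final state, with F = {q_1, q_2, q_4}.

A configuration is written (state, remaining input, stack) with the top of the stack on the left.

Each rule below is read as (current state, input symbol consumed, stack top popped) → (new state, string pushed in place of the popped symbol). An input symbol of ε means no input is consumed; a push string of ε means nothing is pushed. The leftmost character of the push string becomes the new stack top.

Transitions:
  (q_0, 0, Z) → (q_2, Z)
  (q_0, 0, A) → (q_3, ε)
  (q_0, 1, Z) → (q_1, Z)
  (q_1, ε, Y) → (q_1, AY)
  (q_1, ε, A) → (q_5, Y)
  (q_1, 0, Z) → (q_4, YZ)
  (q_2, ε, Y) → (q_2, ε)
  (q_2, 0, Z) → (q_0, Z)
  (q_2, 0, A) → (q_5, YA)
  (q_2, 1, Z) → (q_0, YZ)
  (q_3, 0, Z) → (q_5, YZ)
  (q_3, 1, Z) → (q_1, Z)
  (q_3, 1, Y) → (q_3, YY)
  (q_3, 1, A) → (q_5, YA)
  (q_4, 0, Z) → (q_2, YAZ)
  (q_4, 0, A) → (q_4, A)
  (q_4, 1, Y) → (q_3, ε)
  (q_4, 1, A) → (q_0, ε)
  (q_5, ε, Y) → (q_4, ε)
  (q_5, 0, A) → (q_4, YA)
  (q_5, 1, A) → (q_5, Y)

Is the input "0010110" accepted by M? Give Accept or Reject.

(q_0, 0010110, Z)
  read 0, top Z: go to q_2, push Z → (q_2, 010110, Z)
  read 0, top Z: go to q_0, push Z → (q_0, 10110, Z)
  read 1, top Z: go to q_1, push Z → (q_1, 0110, Z)
  read 0, top Z: go to q_4, push YZ → (q_4, 110, YZ)
  read 1, top Y: go to q_3, push ε → (q_3, 10, Z)
  read 1, top Z: go to q_1, push Z → (q_1, 0, Z)
  read 0, top Z: go to q_4, push YZ → (q_4, ε, YZ)
All input consumed; state q_4 ∈ F.

Accept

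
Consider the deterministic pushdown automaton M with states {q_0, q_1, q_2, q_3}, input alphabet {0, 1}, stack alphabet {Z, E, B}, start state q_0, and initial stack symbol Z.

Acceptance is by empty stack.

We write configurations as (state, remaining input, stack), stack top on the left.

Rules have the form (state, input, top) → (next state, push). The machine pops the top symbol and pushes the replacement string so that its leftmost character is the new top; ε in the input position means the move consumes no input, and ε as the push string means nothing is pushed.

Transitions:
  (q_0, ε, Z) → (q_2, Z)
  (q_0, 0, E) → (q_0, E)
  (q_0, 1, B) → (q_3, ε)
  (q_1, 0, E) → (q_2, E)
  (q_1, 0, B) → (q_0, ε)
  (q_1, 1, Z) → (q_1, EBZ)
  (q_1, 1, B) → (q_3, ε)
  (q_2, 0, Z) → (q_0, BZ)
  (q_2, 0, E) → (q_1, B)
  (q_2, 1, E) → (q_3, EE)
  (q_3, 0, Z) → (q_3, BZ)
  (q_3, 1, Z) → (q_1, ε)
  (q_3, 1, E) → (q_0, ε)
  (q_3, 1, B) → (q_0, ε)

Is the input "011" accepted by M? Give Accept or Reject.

(q_0, 011, Z)
  ε-move, top Z: go to q_2, push Z → (q_2, 011, Z)
  read 0, top Z: go to q_0, push BZ → (q_0, 11, BZ)
  read 1, top B: go to q_3, push ε → (q_3, 1, Z)
  read 1, top Z: go to q_1, push ε → (q_1, ε, ε)
All input consumed and the stack is empty.

Accept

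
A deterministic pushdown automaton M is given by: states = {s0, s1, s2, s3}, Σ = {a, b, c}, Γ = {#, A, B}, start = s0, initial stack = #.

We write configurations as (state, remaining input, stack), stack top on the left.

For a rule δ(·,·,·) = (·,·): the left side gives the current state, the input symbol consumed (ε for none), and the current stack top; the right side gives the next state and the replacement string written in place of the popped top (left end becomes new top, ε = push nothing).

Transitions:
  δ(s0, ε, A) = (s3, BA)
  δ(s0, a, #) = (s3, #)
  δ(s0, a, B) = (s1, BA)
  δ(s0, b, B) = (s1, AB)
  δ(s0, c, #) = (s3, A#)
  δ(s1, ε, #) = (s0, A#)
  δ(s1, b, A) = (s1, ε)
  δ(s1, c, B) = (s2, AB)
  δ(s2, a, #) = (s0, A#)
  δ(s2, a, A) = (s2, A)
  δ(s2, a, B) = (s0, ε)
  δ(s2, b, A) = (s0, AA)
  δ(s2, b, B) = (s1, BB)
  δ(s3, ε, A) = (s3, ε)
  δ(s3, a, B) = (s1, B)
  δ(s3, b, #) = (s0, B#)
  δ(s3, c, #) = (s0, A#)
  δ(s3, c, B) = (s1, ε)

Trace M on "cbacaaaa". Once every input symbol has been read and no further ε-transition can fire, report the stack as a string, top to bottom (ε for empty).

(s0, cbacaaaa, #) ⊢ (s3, bacaaaa, A#) ⊢ (s3, bacaaaa, #) ⊢ (s0, acaaaa, B#) ⊢ (s1, caaaa, BA#) ⊢ (s2, aaaa, ABA#) ⊢ (s2, aaa, ABA#) ⊢ (s2, aa, ABA#) ⊢ (s2, a, ABA#) ⊢ (s2, ε, ABA#)
All input consumed in state s2 with stack ABA#.

ABA#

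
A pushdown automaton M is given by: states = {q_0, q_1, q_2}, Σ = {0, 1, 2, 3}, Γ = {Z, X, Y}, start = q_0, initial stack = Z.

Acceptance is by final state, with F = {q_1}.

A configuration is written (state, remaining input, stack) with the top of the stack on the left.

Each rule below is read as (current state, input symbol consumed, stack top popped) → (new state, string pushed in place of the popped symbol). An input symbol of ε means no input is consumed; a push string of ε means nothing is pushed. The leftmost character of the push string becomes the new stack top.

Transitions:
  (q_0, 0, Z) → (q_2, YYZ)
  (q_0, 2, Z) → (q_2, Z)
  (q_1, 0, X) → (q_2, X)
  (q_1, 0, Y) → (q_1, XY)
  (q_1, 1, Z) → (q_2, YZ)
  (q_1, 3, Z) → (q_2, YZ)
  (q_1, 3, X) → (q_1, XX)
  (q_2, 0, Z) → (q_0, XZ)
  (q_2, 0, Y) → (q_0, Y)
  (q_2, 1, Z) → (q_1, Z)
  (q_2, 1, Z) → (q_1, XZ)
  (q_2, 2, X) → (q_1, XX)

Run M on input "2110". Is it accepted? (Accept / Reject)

Reject

No computation consumes all input and reaches a final state.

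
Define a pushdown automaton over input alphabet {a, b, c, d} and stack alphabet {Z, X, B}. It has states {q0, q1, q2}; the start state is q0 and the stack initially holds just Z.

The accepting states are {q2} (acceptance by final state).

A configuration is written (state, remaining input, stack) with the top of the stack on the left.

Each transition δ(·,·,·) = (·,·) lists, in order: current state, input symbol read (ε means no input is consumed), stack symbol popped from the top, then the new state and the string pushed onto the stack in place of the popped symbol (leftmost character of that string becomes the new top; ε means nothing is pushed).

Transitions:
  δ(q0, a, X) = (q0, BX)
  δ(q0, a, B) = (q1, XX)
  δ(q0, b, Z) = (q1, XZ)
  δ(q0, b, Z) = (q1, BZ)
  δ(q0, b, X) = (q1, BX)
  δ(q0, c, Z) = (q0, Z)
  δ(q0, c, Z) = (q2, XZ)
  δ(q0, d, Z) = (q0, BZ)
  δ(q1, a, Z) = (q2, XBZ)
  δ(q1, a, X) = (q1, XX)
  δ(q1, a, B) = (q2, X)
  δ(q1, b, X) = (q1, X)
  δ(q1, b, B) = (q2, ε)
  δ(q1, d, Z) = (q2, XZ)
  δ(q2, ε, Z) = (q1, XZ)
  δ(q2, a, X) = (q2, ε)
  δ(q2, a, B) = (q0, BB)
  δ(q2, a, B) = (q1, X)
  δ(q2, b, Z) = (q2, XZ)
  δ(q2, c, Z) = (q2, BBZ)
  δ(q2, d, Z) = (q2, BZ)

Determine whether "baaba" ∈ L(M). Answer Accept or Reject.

Accept

One accepting computation: (q0, baaba, Z) ⊢ (q1, aaba, BZ) ⊢ (q2, aba, XZ) ⊢ (q2, ba, Z) ⊢ (q2, a, XZ) ⊢ (q2, ε, Z)
All input consumed and state q2 ∈ F.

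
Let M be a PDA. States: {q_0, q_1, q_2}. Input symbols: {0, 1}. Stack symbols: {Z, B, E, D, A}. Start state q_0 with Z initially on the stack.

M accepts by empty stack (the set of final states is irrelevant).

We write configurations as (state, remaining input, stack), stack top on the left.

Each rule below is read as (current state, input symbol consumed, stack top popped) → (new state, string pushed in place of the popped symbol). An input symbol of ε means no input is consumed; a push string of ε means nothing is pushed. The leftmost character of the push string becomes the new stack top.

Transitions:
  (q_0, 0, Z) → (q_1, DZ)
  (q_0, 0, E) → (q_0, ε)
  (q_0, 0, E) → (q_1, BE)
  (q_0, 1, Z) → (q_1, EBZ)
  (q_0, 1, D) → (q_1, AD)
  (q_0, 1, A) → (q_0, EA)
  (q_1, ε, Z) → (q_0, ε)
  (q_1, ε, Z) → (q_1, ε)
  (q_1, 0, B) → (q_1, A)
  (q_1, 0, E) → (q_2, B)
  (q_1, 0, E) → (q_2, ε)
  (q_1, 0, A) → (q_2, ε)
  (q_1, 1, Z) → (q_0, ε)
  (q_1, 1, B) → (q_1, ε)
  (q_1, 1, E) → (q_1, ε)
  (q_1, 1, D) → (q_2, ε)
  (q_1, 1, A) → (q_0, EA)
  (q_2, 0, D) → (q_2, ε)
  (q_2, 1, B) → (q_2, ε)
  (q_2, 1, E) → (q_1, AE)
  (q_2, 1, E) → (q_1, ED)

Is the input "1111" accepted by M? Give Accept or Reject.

Accept

One accepting computation: (q_0, 1111, Z) ⊢ (q_1, 111, EBZ) ⊢ (q_1, 11, BZ) ⊢ (q_1, 1, Z) ⊢ (q_0, ε, ε)
All input consumed and the stack is empty.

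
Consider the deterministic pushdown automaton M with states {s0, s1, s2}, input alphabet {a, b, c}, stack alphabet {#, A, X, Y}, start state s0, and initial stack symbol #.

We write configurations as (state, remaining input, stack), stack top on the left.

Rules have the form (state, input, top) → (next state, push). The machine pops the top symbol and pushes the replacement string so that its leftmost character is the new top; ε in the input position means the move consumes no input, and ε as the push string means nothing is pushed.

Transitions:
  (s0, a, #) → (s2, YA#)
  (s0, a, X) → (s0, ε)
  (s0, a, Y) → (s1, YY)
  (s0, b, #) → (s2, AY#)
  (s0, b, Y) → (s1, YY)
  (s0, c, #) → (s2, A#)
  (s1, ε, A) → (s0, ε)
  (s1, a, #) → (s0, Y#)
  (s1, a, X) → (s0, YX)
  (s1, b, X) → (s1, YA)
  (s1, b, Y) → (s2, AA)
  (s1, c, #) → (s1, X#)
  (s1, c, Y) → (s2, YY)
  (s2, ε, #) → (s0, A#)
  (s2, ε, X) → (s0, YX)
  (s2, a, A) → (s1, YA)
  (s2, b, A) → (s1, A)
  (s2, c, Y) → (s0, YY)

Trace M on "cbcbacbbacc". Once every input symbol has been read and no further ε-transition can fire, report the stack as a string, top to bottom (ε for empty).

(s0, cbcbacbbacc, #)
  read c, top #: go to s2, push A# → (s2, bcbacbbacc, A#)
  read b, top A: go to s1, push A → (s1, cbacbbacc, A#)
  ε-move, top A: go to s0, push ε → (s0, cbacbbacc, #)
  read c, top #: go to s2, push A# → (s2, bacbbacc, A#)
  read b, top A: go to s1, push A → (s1, acbbacc, A#)
  ε-move, top A: go to s0, push ε → (s0, acbbacc, #)
  read a, top #: go to s2, push YA# → (s2, cbbacc, YA#)
  read c, top Y: go to s0, push YY → (s0, bbacc, YYA#)
  read b, top Y: go to s1, push YY → (s1, bacc, YYYA#)
  read b, top Y: go to s2, push AA → (s2, acc, AAYYA#)
  read a, top A: go to s1, push YA → (s1, cc, YAAYYA#)
  read c, top Y: go to s2, push YY → (s2, c, YYAAYYA#)
  read c, top Y: go to s0, push YY → (s0, ε, YYYAAYYA#)
All input consumed in state s0 with stack YYYAAYYA#.

YYYAAYYA#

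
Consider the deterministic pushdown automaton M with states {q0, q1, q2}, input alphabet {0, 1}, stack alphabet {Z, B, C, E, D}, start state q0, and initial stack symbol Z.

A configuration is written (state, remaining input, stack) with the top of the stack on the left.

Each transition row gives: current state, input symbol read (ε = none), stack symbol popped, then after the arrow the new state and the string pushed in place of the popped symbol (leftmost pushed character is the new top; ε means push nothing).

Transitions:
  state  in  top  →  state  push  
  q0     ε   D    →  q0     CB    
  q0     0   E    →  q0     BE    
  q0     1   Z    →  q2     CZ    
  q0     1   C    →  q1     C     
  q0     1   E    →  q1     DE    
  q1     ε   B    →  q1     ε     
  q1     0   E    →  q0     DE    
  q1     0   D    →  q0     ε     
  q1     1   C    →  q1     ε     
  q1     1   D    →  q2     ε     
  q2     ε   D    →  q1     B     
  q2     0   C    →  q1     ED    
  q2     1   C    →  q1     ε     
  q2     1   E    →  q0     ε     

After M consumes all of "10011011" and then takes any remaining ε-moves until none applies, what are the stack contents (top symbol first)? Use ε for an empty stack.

(q0, 10011011, Z) ⊢ (q2, 0011011, CZ) ⊢ (q1, 011011, EDZ) ⊢ (q0, 11011, DEDZ) ⊢ (q0, 11011, CBEDZ) ⊢ (q1, 1011, CBEDZ) ⊢ (q1, 011, BEDZ) ⊢ (q1, 011, EDZ) ⊢ (q0, 11, DEDZ) ⊢ (q0, 11, CBEDZ) ⊢ (q1, 1, CBEDZ) ⊢ (q1, ε, BEDZ) ⊢ (q1, ε, EDZ)
All input consumed in state q1 with stack EDZ.

EDZ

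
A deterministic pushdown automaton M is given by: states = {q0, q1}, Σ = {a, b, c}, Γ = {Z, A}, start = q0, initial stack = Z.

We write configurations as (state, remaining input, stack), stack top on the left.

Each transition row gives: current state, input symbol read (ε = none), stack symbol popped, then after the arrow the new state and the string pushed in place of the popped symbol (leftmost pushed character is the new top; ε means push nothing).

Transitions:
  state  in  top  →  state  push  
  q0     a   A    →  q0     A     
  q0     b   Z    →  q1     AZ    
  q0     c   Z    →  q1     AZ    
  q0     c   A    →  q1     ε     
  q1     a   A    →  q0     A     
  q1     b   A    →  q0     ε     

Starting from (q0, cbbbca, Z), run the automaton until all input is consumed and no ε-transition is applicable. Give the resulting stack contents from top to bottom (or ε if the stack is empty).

AZ

(q0, cbbbca, Z)
  read c, top Z: go to q1, push AZ → (q1, bbbca, AZ)
  read b, top A: go to q0, push ε → (q0, bbca, Z)
  read b, top Z: go to q1, push AZ → (q1, bca, AZ)
  read b, top A: go to q0, push ε → (q0, ca, Z)
  read c, top Z: go to q1, push AZ → (q1, a, AZ)
  read a, top A: go to q0, push A → (q0, ε, AZ)
All input consumed in state q0 with stack AZ.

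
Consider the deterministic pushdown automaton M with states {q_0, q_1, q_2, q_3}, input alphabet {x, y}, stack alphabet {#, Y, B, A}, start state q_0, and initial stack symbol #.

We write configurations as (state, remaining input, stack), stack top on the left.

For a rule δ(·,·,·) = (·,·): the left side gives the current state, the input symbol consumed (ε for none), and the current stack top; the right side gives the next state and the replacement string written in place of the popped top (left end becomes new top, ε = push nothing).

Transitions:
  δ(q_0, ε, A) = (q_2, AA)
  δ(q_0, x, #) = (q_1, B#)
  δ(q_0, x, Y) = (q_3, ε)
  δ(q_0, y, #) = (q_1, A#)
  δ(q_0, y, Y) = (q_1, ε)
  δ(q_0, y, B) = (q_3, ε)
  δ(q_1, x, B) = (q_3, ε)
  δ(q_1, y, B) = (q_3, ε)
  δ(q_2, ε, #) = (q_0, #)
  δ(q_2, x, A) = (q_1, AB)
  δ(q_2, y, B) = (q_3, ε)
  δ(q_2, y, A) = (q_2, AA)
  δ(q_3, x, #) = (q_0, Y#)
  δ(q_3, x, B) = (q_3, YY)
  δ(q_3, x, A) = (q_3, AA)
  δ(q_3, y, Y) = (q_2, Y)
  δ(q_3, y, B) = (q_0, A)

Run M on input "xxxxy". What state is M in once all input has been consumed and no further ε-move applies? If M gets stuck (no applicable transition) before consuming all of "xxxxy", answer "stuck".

stuck

(q_0, xxxxy, #) ⊢ (q_1, xxxy, B#) ⊢ (q_3, xxy, #) ⊢ (q_0, xy, Y#) ⊢ (q_3, y, #)
No transition for (q_3, y, top #); M blocks with input y remaining.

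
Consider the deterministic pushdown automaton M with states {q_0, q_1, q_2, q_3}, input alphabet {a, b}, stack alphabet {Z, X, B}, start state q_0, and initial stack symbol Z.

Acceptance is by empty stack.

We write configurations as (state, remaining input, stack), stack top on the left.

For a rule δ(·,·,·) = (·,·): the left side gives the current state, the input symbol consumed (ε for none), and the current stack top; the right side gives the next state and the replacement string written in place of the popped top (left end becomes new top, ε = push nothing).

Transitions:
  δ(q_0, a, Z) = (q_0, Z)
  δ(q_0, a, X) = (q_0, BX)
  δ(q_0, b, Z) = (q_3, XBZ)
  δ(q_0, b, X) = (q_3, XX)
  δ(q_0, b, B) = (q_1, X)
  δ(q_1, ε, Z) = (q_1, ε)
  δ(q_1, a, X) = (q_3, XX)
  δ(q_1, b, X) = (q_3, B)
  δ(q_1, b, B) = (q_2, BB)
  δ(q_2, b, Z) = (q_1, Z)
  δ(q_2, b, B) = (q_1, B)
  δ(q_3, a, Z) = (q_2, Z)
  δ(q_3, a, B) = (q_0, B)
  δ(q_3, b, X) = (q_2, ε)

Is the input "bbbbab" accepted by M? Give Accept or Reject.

Reject

(q_0, bbbbab, Z)
  read b, top Z: go to q_3, push XBZ → (q_3, bbbab, XBZ)
  read b, top X: go to q_2, push ε → (q_2, bbab, BZ)
  read b, top B: go to q_1, push B → (q_1, bab, BZ)
  read b, top B: go to q_2, push BB → (q_2, ab, BBZ)
No transition applies at (q_2, ab, BBZ); input not fully consumed.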